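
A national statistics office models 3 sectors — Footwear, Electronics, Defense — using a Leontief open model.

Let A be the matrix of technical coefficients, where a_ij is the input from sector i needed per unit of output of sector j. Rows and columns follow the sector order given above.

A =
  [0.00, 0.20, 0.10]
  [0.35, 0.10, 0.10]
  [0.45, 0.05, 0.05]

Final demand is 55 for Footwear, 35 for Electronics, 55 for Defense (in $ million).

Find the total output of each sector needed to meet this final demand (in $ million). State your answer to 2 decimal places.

x_1 = 81.43, x_2 = 81.75, x_3 = 100.77

I − A =
  [   1.00    -0.20    -0.10]
  [  -0.35     0.90    -0.10]
  [  -0.45    -0.05     0.95]
Cofactors of I−A, C_ij = (−1)^(i+j)·(minor ij) (rows/columns in the sector order above):
  C_11 = (0.90)(0.95) − (-0.10)(-0.05) = 0.8500
  C_12 = −[(-0.35)(0.95) − (-0.10)(-0.45)] = 0.3775
  C_13 = (-0.35)(-0.05) − (0.90)(-0.45) = 0.4225
  C_21 = −[(-0.20)(0.95) − (-0.10)(-0.05)] = 0.1950
  C_22 = (1.00)(0.95) − (-0.10)(-0.45) = 0.9050
  C_23 = −[(1.00)(-0.05) − (-0.20)(-0.45)] = 0.1400
  C_31 = (-0.20)(-0.10) − (-0.10)(0.90) = 0.1100
  C_32 = −[(1.00)(-0.10) − (-0.10)(-0.35)] = 0.1350
  C_33 = (1.00)(0.90) − (-0.20)(-0.35) = 0.8300
det(I−A) = Σ_j (I−A)_1j·C_1j = (1.00)(0.8500) + (-0.20)(0.3775) + (-0.10)(0.4225) = 0.73225
adj(I−A) = Cᵀ =
  [ 0.8500   0.1950   0.1100]
  [ 0.3775   0.9050   0.1350]
  [ 0.4225   0.1400   0.8300]
(I − A)⁻¹ = adj(I−A) / det(I−A) ≈
  [   1.1608     0.2663     0.1502]
  [   0.5155     1.2359     0.1844]
  [   0.5770     0.1912     1.1335]
x = (I − A)⁻¹ d = adj(I−A)·d / det(I−A), with det(I−A) = 0.73225:
  x_1 = (0.8500·55 + 0.1950·35 + 0.1100·55) / 0.73225 = 59.625 / 0.73225 ≈ 81.43
  x_2 = (0.3775·55 + 0.9050·35 + 0.1350·55) / 0.73225 = 59.8625 / 0.73225 ≈ 81.75
  x_3 = (0.4225·55 + 0.1400·35 + 0.8300·55) / 0.73225 = 73.7875 / 0.73225 ≈ 100.77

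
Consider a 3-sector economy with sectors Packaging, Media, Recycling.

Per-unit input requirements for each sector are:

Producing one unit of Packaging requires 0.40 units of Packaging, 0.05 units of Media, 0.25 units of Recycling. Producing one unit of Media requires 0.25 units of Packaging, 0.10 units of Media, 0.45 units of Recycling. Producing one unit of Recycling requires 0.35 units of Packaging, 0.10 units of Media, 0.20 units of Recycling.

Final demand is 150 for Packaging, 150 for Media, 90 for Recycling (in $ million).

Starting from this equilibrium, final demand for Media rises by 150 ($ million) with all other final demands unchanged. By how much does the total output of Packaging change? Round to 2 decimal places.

Δx_1 = 177.49

I − A =
  [   0.60    -0.25    -0.35]
  [  -0.05     0.90    -0.10]
  [  -0.25    -0.45     0.80]
Cofactors of I−A, C_ij = (−1)^(i+j)·(minor ij) (rows/columns in the sector order above):
  C_11 = (0.90)(0.80) − (-0.10)(-0.45) = 0.6750
  C_12 = −[(-0.05)(0.80) − (-0.10)(-0.25)] = 0.0650
  C_13 = (-0.05)(-0.45) − (0.90)(-0.25) = 0.2475
  C_21 = −[(-0.25)(0.80) − (-0.35)(-0.45)] = 0.3575
  C_22 = (0.60)(0.80) − (-0.35)(-0.25) = 0.3925
  C_23 = −[(0.60)(-0.45) − (-0.25)(-0.25)] = 0.3325
  C_31 = (-0.25)(-0.10) − (-0.35)(0.90) = 0.3400
  C_32 = −[(0.60)(-0.10) − (-0.35)(-0.05)] = 0.0775
  C_33 = (0.60)(0.90) − (-0.25)(-0.05) = 0.5275
det(I−A) = Σ_j (I−A)_1j·C_1j = (0.60)(0.6750) + (-0.25)(0.0650) + (-0.35)(0.2475) = 0.302125
adj(I−A) = Cᵀ =
  [ 0.6750   0.3575   0.3400]
  [ 0.0650   0.3925   0.0775]
  [ 0.2475   0.3325   0.5275]
(I − A)⁻¹ = adj(I−A) / det(I−A) ≈
  [   2.2342     1.1833     1.1254]
  [   0.2151     1.2991     0.2565]
  [   0.8192     1.1005     1.7460]
Δx = (I − A)⁻¹ Δd with Δd having +150 in the Media component and 0 elsewhere.
So Δx_1 = L_12 · (+150), where L_12 = adj(I−A)_12 / det(I−A) = 0.3575 / 0.302125.
Δx_1 = 0.3575 × (+150) / 0.302125 = 53.625 / 0.302125 ≈ 177.49.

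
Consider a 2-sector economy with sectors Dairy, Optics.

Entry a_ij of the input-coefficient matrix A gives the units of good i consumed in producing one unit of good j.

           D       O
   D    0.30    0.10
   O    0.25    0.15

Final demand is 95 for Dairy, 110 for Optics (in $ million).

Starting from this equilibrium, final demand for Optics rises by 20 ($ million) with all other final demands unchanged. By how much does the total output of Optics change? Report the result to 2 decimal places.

I − A =
  [   0.70    -0.10]
  [  -0.25     0.85]
det(I−A) = (0.70)(0.85) − (-0.10)(-0.25) = 0.5700
adj(I−A) = [[0.85, 0.10], [0.25, 0.70]]
(I − A)⁻¹ = adj(I−A) / det(I−A) ≈
  [   1.4912     0.1754]
  [   0.4386     1.2281]
Δx = (I − A)⁻¹ Δd with Δd having +20 in the Optics component and 0 elsewhere.
So Δx_O = L_OO · (+20), where L_OO = adj(I−A)_OO / det(I−A) = 0.70 / 0.5700.
Δx_O = 0.70 × (+20) / 0.5700 = 14.00 / 0.5700 ≈ 24.56.

Δx_O = 24.56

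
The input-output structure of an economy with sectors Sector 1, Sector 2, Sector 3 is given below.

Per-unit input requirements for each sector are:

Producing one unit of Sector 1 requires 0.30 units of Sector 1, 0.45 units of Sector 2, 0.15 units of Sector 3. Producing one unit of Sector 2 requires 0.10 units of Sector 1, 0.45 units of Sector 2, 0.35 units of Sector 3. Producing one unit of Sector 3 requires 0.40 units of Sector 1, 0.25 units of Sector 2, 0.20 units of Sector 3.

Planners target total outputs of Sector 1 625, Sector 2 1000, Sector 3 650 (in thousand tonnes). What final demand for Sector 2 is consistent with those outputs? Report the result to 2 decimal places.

I − A =
  [   0.70    -0.10    -0.40]
  [  -0.45     0.55    -0.25]
  [  -0.15    -0.35     0.80]
d = (I − A) x:
  d_1 = (+0.70)·625 + (-0.10)·1000 + (-0.40)·650 = 77.50
  d_2 = (-0.45)·625 + (+0.55)·1000 + (-0.25)·650 = 106.25
  d_3 = (-0.15)·625 + (-0.35)·1000 + (+0.80)·650 = 76.25

d_2 = 106.25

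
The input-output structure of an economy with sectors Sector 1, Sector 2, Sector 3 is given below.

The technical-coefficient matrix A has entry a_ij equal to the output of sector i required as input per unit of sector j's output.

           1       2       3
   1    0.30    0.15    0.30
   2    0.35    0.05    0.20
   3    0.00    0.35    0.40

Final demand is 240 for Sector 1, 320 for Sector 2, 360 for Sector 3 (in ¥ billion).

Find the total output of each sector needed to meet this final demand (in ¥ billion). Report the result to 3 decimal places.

x_1 = 1049.867, x_2 = 968.944, x_3 = 1165.217

I − A =
  [   0.70    -0.15    -0.30]
  [  -0.35     0.95    -0.20]
  [   0.00    -0.35     0.60]
Cofactors of I−A, C_ij = (−1)^(i+j)·(minor ij) (rows/columns in the sector order above):
  C_11 = (0.95)(0.60) − (-0.20)(-0.35) = 0.5000
  C_12 = −[(-0.35)(0.60) − (-0.20)(0.00)] = 0.2100
  C_13 = (-0.35)(-0.35) − (0.95)(0.00) = 0.1225
  C_21 = −[(-0.15)(0.60) − (-0.30)(-0.35)] = 0.1950
  C_22 = (0.70)(0.60) − (-0.30)(0.00) = 0.4200
  C_23 = −[(0.70)(-0.35) − (-0.15)(0.00)] = 0.2450
  C_31 = (-0.15)(-0.20) − (-0.30)(0.95) = 0.3150
  C_32 = −[(0.70)(-0.20) − (-0.30)(-0.35)] = 0.2450
  C_33 = (0.70)(0.95) − (-0.15)(-0.35) = 0.6125
det(I−A) = Σ_j (I−A)_1j·C_1j = (0.70)(0.5000) + (-0.15)(0.2100) + (-0.30)(0.1225) = 0.28175
adj(I−A) = Cᵀ =
  [ 0.5000   0.1950   0.3150]
  [ 0.2100   0.4200   0.2450]
  [ 0.1225   0.2450   0.6125]
(I − A)⁻¹ = adj(I−A) / det(I−A) ≈
  [   1.7746     0.6921     1.1180]
  [   0.7453     1.4907     0.8696]
  [   0.4348     0.8696     2.1739]
x = (I − A)⁻¹ d = adj(I−A)·d / det(I−A), with det(I−A) = 0.28175:
  x_1 = (0.5000·240 + 0.1950·320 + 0.3150·360) / 0.28175 = 295.80 / 0.28175 ≈ 1049.867
  x_2 = (0.2100·240 + 0.4200·320 + 0.2450·360) / 0.28175 = 273.00 / 0.28175 ≈ 968.944
  x_3 = (0.1225·240 + 0.2450·320 + 0.6125·360) / 0.28175 = 328.30 / 0.28175 ≈ 1165.217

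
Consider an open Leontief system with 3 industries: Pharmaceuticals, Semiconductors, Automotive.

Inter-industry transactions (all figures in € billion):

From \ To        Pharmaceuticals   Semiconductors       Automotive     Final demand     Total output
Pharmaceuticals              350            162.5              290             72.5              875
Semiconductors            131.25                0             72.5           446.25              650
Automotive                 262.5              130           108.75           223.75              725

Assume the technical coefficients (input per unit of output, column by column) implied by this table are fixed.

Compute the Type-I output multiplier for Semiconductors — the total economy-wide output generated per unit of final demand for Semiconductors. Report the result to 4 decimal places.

Technical coefficients a_ij = z_ij / X_j:
  a_PP = 350/875 = 0.40, a_SP = 131.25/875 = 0.15, a_AP = 262.5/875 = 0.30
  a_PS = 162.5/650 = 0.25, a_SS = 0/650 = 0.00, a_AS = 130/650 = 0.20
  a_PA = 290/725 = 0.40, a_SA = 72.5/725 = 0.10, a_AA = 108.75/725 = 0.15
I − A =
  [   0.60    -0.25    -0.40]
  [  -0.15     1.00    -0.10]
  [  -0.30    -0.20     0.85]
Cofactors of I−A, C_ij = (−1)^(i+j)·(minor ij) (rows/columns in the sector order above):
  C_11 = (1.00)(0.85) − (-0.10)(-0.20) = 0.8300
  C_12 = −[(-0.15)(0.85) − (-0.10)(-0.30)] = 0.1575
  C_13 = (-0.15)(-0.20) − (1.00)(-0.30) = 0.3300
  C_21 = −[(-0.25)(0.85) − (-0.40)(-0.20)] = 0.2925
  C_22 = (0.60)(0.85) − (-0.40)(-0.30) = 0.3900
  C_23 = −[(0.60)(-0.20) − (-0.25)(-0.30)] = 0.1950
  C_31 = (-0.25)(-0.10) − (-0.40)(1.00) = 0.4250
  C_32 = −[(0.60)(-0.10) − (-0.40)(-0.15)] = 0.1200
  C_33 = (0.60)(1.00) − (-0.25)(-0.15) = 0.5625
det(I−A) = Σ_j (I−A)_1j·C_1j = (0.60)(0.8300) + (-0.25)(0.1575) + (-0.40)(0.3300) = 0.326625
adj(I−A) = Cᵀ =
  [ 0.8300   0.2925   0.4250]
  [ 0.1575   0.3900   0.1200]
  [ 0.3300   0.1950   0.5625]
(I − A)⁻¹ = adj(I−A) / det(I−A) ≈
  [   2.54114     0.89552     1.30119]
  [   0.48220     1.19403     0.36739]
  [   1.01033     0.59701     1.72216]
The output multiplier for sector j is the column-j sum of the Leontief inverse (I − A)⁻¹ = adj(I−A) / det(I−A).
Column S of adj(I−A): (0.2925, 0.3900, 0.1950); det(I−A) = 0.326625.
m_S = (0.2925 + 0.3900 + 0.1950) / 0.326625 = 0.8775 / 0.326625 ≈ 2.6866.

m_S = 2.6866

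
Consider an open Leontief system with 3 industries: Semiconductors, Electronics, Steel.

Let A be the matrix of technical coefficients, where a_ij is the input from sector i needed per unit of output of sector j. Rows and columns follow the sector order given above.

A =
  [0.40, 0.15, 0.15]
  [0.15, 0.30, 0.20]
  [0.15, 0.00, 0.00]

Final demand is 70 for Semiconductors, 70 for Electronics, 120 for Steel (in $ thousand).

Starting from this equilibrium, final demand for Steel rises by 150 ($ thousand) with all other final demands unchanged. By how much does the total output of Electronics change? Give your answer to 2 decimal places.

Δx_2 = 56.66

I − A =
  [   0.60    -0.15    -0.15]
  [  -0.15     0.70    -0.20]
  [  -0.15     0.00     1.00]
Cofactors of I−A, C_ij = (−1)^(i+j)·(minor ij) (rows/columns in the sector order above):
  C_11 = (0.70)(1.00) − (-0.20)(0.00) = 0.7000
  C_12 = −[(-0.15)(1.00) − (-0.20)(-0.15)] = 0.1800
  C_13 = (-0.15)(0.00) − (0.70)(-0.15) = 0.1050
  C_21 = −[(-0.15)(1.00) − (-0.15)(0.00)] = 0.1500
  C_22 = (0.60)(1.00) − (-0.15)(-0.15) = 0.5775
  C_23 = −[(0.60)(0.00) − (-0.15)(-0.15)] = 0.0225
  C_31 = (-0.15)(-0.20) − (-0.15)(0.70) = 0.1350
  C_32 = −[(0.60)(-0.20) − (-0.15)(-0.15)] = 0.1425
  C_33 = (0.60)(0.70) − (-0.15)(-0.15) = 0.3975
det(I−A) = Σ_j (I−A)_1j·C_1j = (0.60)(0.7000) + (-0.15)(0.1800) + (-0.15)(0.1050) = 0.37725
adj(I−A) = Cᵀ =
  [ 0.7000   0.1500   0.1350]
  [ 0.1800   0.5775   0.1425]
  [ 0.1050   0.0225   0.3975]
(I − A)⁻¹ = adj(I−A) / det(I−A) ≈
  [   1.8555     0.3976     0.3579]
  [   0.4771     1.5308     0.3777]
  [   0.2783     0.0596     1.0537]
Δx = (I − A)⁻¹ Δd with Δd having +150 in the Steel component and 0 elsewhere.
So Δx_2 = L_23 · (+150), where L_23 = adj(I−A)_23 / det(I−A) = 0.1425 / 0.37725.
Δx_2 = 0.1425 × (+150) / 0.37725 = 21.375 / 0.37725 ≈ 56.66.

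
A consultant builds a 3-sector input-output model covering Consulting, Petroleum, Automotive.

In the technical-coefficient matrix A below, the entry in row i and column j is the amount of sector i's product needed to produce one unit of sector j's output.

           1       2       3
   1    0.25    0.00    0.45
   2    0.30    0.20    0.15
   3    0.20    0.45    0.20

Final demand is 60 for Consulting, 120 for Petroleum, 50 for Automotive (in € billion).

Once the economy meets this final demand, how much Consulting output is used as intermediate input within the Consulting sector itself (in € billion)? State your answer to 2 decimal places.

I − A =
  [   0.75     0.00    -0.45]
  [  -0.30     0.80    -0.15]
  [  -0.20    -0.45     0.80]
Cofactors of I−A, C_ij = (−1)^(i+j)·(minor ij) (rows/columns in the sector order above):
  C_11 = (0.80)(0.80) − (-0.15)(-0.45) = 0.5725
  C_12 = −[(-0.30)(0.80) − (-0.15)(-0.20)] = 0.2700
  C_13 = (-0.30)(-0.45) − (0.80)(-0.20) = 0.2950
  C_21 = −[(0.00)(0.80) − (-0.45)(-0.45)] = 0.2025
  C_22 = (0.75)(0.80) − (-0.45)(-0.20) = 0.5100
  C_23 = −[(0.75)(-0.45) − (0.00)(-0.20)] = 0.3375
  C_31 = (0.00)(-0.15) − (-0.45)(0.80) = 0.3600
  C_32 = −[(0.75)(-0.15) − (-0.45)(-0.30)] = 0.2475
  C_33 = (0.75)(0.80) − (0.00)(-0.30) = 0.6000
det(I−A) = Σ_j (I−A)_1j·C_1j = (0.75)(0.5725) + (0.00)(0.2700) + (-0.45)(0.2950) = 0.296625
adj(I−A) = Cᵀ =
  [ 0.5725   0.2025   0.3600]
  [ 0.2700   0.5100   0.2475]
  [ 0.2950   0.3375   0.6000]
(I − A)⁻¹ = adj(I−A) / det(I−A) ≈
  [   1.9300     0.6827     1.2137]
  [   0.9102     1.7193     0.8344]
  [   0.9945     1.1378     2.0228]
First solve x = (I − A)⁻¹ d = adj(I−A)·d / det(I−A); in particular x_1 = (0.5725·60 + 0.2025·120 + 0.3600·50) / 0.296625 = 76.65 / 0.296625 ≈ 258.4071.
Intermediate flow from 1 to 1: z_11 = a_11 · x_1 = 0.25 × 76.65 / 0.296625 = 19.1625 / 0.296625 ≈ 64.60.

z_11 = 64.60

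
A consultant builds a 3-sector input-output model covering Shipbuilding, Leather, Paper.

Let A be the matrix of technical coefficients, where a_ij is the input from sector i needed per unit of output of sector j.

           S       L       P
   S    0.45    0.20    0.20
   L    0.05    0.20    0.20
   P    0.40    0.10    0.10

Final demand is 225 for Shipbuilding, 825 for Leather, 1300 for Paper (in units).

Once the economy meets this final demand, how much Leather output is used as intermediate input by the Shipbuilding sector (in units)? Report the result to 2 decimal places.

I − A =
  [   0.55    -0.20    -0.20]
  [  -0.05     0.80    -0.20]
  [  -0.40    -0.10     0.90]
Cofactors of I−A, C_ij = (−1)^(i+j)·(minor ij) (rows/columns in the sector order above):
  C_11 = (0.80)(0.90) − (-0.20)(-0.10) = 0.7000
  C_12 = −[(-0.05)(0.90) − (-0.20)(-0.40)] = 0.1250
  C_13 = (-0.05)(-0.10) − (0.80)(-0.40) = 0.3250
  C_21 = −[(-0.20)(0.90) − (-0.20)(-0.10)] = 0.2000
  C_22 = (0.55)(0.90) − (-0.20)(-0.40) = 0.4150
  C_23 = −[(0.55)(-0.10) − (-0.20)(-0.40)] = 0.1350
  C_31 = (-0.20)(-0.20) − (-0.20)(0.80) = 0.2000
  C_32 = −[(0.55)(-0.20) − (-0.20)(-0.05)] = 0.1200
  C_33 = (0.55)(0.80) − (-0.20)(-0.05) = 0.4300
det(I−A) = Σ_j (I−A)_1j·C_1j = (0.55)(0.7000) + (-0.20)(0.1250) + (-0.20)(0.3250) = 0.2950
adj(I−A) = Cᵀ =
  [ 0.7000   0.2000   0.2000]
  [ 0.1250   0.4150   0.1200]
  [ 0.3250   0.1350   0.4300]
(I − A)⁻¹ = adj(I−A) / det(I−A) ≈
  [   2.3729     0.6780     0.6780]
  [   0.4237     1.4068     0.4068]
  [   1.1017     0.4576     1.4576]
First solve x = (I − A)⁻¹ d = adj(I−A)·d / det(I−A); in particular x_S = (0.7000·225 + 0.2000·825 + 0.2000·1300) / 0.2950 = 582.50 / 0.2950 ≈ 1974.5763.
Intermediate flow from L to S: z_LS = a_LS · x_S = 0.05 × 582.50 / 0.2950 = 29.125 / 0.2950 ≈ 98.73.

z_LS = 98.73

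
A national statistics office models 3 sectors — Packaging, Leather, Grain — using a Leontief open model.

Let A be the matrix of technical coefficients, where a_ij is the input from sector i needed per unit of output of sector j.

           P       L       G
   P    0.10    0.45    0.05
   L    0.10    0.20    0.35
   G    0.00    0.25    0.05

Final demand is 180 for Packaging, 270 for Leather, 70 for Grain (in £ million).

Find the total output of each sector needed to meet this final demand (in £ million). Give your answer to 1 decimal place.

I − A =
  [   0.90    -0.45    -0.05]
  [  -0.10     0.80    -0.35]
  [   0.00    -0.25     0.95]
Cofactors of I−A, C_ij = (−1)^(i+j)·(minor ij) (rows/columns in the sector order above):
  C_11 = (0.80)(0.95) − (-0.35)(-0.25) = 0.6725
  C_12 = −[(-0.10)(0.95) − (-0.35)(0.00)] = 0.0950
  C_13 = (-0.10)(-0.25) − (0.80)(0.00) = 0.0250
  C_21 = −[(-0.45)(0.95) − (-0.05)(-0.25)] = 0.4400
  C_22 = (0.90)(0.95) − (-0.05)(0.00) = 0.8550
  C_23 = −[(0.90)(-0.25) − (-0.45)(0.00)] = 0.2250
  C_31 = (-0.45)(-0.35) − (-0.05)(0.80) = 0.1975
  C_32 = −[(0.90)(-0.35) − (-0.05)(-0.10)] = 0.3200
  C_33 = (0.90)(0.80) − (-0.45)(-0.10) = 0.6750
det(I−A) = Σ_j (I−A)_1j·C_1j = (0.90)(0.6725) + (-0.45)(0.0950) + (-0.05)(0.0250) = 0.56125
adj(I−A) = Cᵀ =
  [ 0.6725   0.4400   0.1975]
  [ 0.0950   0.8550   0.3200]
  [ 0.0250   0.2250   0.6750]
(I − A)⁻¹ = adj(I−A) / det(I−A) ≈
  [   1.1982     0.7840     0.3519]
  [   0.1693     1.5234     0.5702]
  [   0.0445     0.4009     1.2027]
x = (I − A)⁻¹ d = adj(I−A)·d / det(I−A), with det(I−A) = 0.56125:
  x_P = (0.6725·180 + 0.4400·270 + 0.1975·70) / 0.56125 = 253.675 / 0.56125 ≈ 452.0
  x_L = (0.0950·180 + 0.8550·270 + 0.3200·70) / 0.56125 = 270.35 / 0.56125 ≈ 481.7
  x_G = (0.0250·180 + 0.2250·270 + 0.6750·70) / 0.56125 = 112.50 / 0.56125 ≈ 200.4

x_P = 452.0, x_L = 481.7, x_G = 200.4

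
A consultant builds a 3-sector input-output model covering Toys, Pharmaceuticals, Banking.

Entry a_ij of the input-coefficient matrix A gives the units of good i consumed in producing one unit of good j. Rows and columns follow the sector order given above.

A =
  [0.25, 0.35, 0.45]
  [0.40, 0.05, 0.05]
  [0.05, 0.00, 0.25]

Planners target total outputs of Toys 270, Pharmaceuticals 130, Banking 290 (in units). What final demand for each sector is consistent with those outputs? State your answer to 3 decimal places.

d_T = 26.500, d_P = 1.000, d_B = 204.000

I − A =
  [   0.75    -0.35    -0.45]
  [  -0.40     0.95    -0.05]
  [  -0.05     0.00     0.75]
d = (I − A) x:
  d_T = (+0.75)·270 + (-0.35)·130 + (-0.45)·290 = 26.500
  d_P = (-0.40)·270 + (+0.95)·130 + (-0.05)·290 = 1.000
  d_B = (-0.05)·270 + (+0.00)·130 + (+0.75)·290 = 204.000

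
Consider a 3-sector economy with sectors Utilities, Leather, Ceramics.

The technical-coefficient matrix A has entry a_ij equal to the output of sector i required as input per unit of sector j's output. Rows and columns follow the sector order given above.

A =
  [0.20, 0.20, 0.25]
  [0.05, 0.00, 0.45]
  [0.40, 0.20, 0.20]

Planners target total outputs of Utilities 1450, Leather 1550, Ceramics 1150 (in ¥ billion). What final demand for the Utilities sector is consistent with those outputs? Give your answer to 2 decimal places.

d_1 = 562.50

I − A =
  [   0.80    -0.20    -0.25]
  [  -0.05     1.00    -0.45]
  [  -0.40    -0.20     0.80]
d = (I − A) x:
  d_1 = (+0.80)·1450 + (-0.20)·1550 + (-0.25)·1150 = 562.50
  d_2 = (-0.05)·1450 + (+1.00)·1550 + (-0.45)·1150 = 960.00
  d_3 = (-0.40)·1450 + (-0.20)·1550 + (+0.80)·1150 = 30.00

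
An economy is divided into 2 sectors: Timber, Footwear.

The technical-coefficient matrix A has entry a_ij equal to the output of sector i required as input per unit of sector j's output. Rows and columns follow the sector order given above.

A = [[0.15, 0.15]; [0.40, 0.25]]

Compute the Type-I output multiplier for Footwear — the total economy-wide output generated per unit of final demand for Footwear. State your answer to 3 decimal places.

m_F = 1.732

I − A =
  [   0.85    -0.15]
  [  -0.40     0.75]
det(I−A) = (0.85)(0.75) − (-0.15)(-0.40) = 0.5775
adj(I−A) = [[0.75, 0.15], [0.40, 0.85]]
(I − A)⁻¹ = adj(I−A) / det(I−A) ≈
  [   1.2987     0.2597]
  [   0.6926     1.4719]
The output multiplier for sector j is the column-j sum of the Leontief inverse (I − A)⁻¹ = adj(I−A) / det(I−A).
Column F of adj(I−A): (0.15, 0.85); det(I−A) = 0.5775.
m_F = (0.15 + 0.85) / 0.5775 = 1.00 / 0.5775 ≈ 1.732.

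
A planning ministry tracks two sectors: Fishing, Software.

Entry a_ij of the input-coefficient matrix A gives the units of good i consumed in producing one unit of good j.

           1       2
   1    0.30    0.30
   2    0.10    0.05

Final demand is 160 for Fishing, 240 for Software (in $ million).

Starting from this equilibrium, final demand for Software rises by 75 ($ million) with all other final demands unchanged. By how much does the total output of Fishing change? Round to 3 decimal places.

I − A =
  [   0.70    -0.30]
  [  -0.10     0.95]
det(I−A) = (0.70)(0.95) − (-0.30)(-0.10) = 0.6350
adj(I−A) = [[0.95, 0.30], [0.10, 0.70]]
(I − A)⁻¹ = adj(I−A) / det(I−A) ≈
  [   1.4961     0.4724]
  [   0.1575     1.1024]
Δx = (I − A)⁻¹ Δd with Δd having +75 in the Software component and 0 elsewhere.
So Δx_1 = L_12 · (+75), where L_12 = adj(I−A)_12 / det(I−A) = 0.30 / 0.6350.
Δx_1 = 0.30 × (+75) / 0.6350 = 22.50 / 0.6350 ≈ 35.433.

Δx_1 = 35.433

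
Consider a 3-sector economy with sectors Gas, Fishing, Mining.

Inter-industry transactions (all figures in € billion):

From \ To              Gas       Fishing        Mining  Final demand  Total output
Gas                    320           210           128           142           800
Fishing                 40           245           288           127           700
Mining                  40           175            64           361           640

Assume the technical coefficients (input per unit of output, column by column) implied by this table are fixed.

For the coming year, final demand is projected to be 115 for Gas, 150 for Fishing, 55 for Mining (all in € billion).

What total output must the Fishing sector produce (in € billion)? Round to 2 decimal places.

Technical coefficients a_ij = z_ij / X_j:
  a_11 = 320/800 = 0.40, a_21 = 40/800 = 0.05, a_31 = 40/800 = 0.05
  a_12 = 210/700 = 0.30, a_22 = 245/700 = 0.35, a_32 = 175/700 = 0.25
  a_13 = 128/640 = 0.20, a_23 = 288/640 = 0.45, a_33 = 64/640 = 0.10
I − A =
  [   0.60    -0.30    -0.20]
  [  -0.05     0.65    -0.45]
  [  -0.05    -0.25     0.90]
Cofactors of I−A, C_ij = (−1)^(i+j)·(minor ij) (rows/columns in the sector order above):
  C_11 = (0.65)(0.90) − (-0.45)(-0.25) = 0.4725
  C_12 = −[(-0.05)(0.90) − (-0.45)(-0.05)] = 0.0675
  C_13 = (-0.05)(-0.25) − (0.65)(-0.05) = 0.0450
  C_21 = −[(-0.30)(0.90) − (-0.20)(-0.25)] = 0.3200
  C_22 = (0.60)(0.90) − (-0.20)(-0.05) = 0.5300
  C_23 = −[(0.60)(-0.25) − (-0.30)(-0.05)] = 0.1650
  C_31 = (-0.30)(-0.45) − (-0.20)(0.65) = 0.2650
  C_32 = −[(0.60)(-0.45) − (-0.20)(-0.05)] = 0.2800
  C_33 = (0.60)(0.65) − (-0.30)(-0.05) = 0.3750
det(I−A) = Σ_j (I−A)_1j·C_1j = (0.60)(0.4725) + (-0.30)(0.0675) + (-0.20)(0.0450) = 0.25425
adj(I−A) = Cᵀ =
  [ 0.4725   0.3200   0.2650]
  [ 0.0675   0.5300   0.2800]
  [ 0.0450   0.1650   0.3750]
(I − A)⁻¹ = adj(I−A) / det(I−A) ≈
  [   1.8584     1.2586     1.0423]
  [   0.2655     2.0846     1.1013]
  [   0.1770     0.6490     1.4749]
x = (I − A)⁻¹ d = adj(I−A)·d / det(I−A), with det(I−A) = 0.25425:
  x_1 = (0.4725·115 + 0.3200·150 + 0.2650·55) / 0.25425 = 116.9125 / 0.25425 ≈ 459.83
  x_2 = (0.0675·115 + 0.5300·150 + 0.2800·55) / 0.25425 = 102.6625 / 0.25425 ≈ 403.79
  x_3 = (0.0450·115 + 0.1650·150 + 0.3750·55) / 0.25425 = 50.55 / 0.25425 ≈ 198.82

x_2 = 403.79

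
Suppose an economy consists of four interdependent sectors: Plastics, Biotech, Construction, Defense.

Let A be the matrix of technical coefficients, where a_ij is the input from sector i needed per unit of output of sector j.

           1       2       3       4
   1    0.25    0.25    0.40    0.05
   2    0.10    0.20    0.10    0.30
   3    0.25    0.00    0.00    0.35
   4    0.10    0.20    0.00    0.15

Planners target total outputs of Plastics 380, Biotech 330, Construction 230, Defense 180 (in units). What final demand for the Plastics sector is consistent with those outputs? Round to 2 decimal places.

d_1 = 101.50

I − A =
  [   0.75    -0.25    -0.40    -0.05]
  [  -0.10     0.80    -0.10    -0.30]
  [  -0.25     0.00     1.00    -0.35]
  [  -0.10    -0.20     0.00     0.85]
d = (I − A) x:
  d_1 = (+0.75)·380 + (-0.25)·330 + (-0.40)·230 + (-0.05)·180 = 101.50
  d_2 = (-0.10)·380 + (+0.80)·330 + (-0.10)·230 + (-0.30)·180 = 149.00
  d_3 = (-0.25)·380 + (+0.00)·330 + (+1.00)·230 + (-0.35)·180 = 72.00
  d_4 = (-0.10)·380 + (-0.20)·330 + (+0.00)·230 + (+0.85)·180 = 49.00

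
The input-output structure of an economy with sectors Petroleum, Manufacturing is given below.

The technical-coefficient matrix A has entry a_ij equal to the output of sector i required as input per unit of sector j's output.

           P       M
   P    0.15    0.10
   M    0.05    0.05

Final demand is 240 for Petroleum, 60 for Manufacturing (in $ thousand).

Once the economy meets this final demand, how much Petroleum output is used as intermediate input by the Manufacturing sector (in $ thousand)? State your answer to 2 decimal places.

z_PM = 7.85

I − A =
  [   0.85    -0.10]
  [  -0.05     0.95]
det(I−A) = (0.85)(0.95) − (-0.10)(-0.05) = 0.8025
adj(I−A) = [[0.95, 0.10], [0.05, 0.85]]
(I − A)⁻¹ = adj(I−A) / det(I−A) ≈
  [   1.1838     0.1246]
  [   0.0623     1.0592]
First solve x = (I − A)⁻¹ d = adj(I−A)·d / det(I−A); in particular x_M = (0.05·240 + 0.85·60) / 0.8025 = 63.00 / 0.8025 ≈ 78.5047.
Intermediate flow from P to M: z_PM = a_PM · x_M = 0.10 × 63.00 / 0.8025 = 6.30 / 0.8025 ≈ 7.85.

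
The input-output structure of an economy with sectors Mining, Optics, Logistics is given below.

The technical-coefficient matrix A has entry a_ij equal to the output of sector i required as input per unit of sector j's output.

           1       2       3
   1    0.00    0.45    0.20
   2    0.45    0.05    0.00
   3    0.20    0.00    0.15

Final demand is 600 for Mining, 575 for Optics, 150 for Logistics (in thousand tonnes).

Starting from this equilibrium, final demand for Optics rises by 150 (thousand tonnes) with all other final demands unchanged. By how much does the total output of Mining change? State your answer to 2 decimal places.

Δx_1 = 96.05

I − A =
  [   1.00    -0.45    -0.20]
  [  -0.45     0.95     0.00]
  [  -0.20     0.00     0.85]
Cofactors of I−A, C_ij = (−1)^(i+j)·(minor ij) (rows/columns in the sector order above):
  C_11 = (0.95)(0.85) − (0.00)(0.00) = 0.8075
  C_12 = −[(-0.45)(0.85) − (0.00)(-0.20)] = 0.3825
  C_13 = (-0.45)(0.00) − (0.95)(-0.20) = 0.1900
  C_21 = −[(-0.45)(0.85) − (-0.20)(0.00)] = 0.3825
  C_22 = (1.00)(0.85) − (-0.20)(-0.20) = 0.8100
  C_23 = −[(1.00)(0.00) − (-0.45)(-0.20)] = 0.0900
  C_31 = (-0.45)(0.00) − (-0.20)(0.95) = 0.1900
  C_32 = −[(1.00)(0.00) − (-0.20)(-0.45)] = 0.0900
  C_33 = (1.00)(0.95) − (-0.45)(-0.45) = 0.7475
det(I−A) = Σ_j (I−A)_1j·C_1j = (1.00)(0.8075) + (-0.45)(0.3825) + (-0.20)(0.1900) = 0.597375
adj(I−A) = Cᵀ =
  [ 0.8075   0.3825   0.1900]
  [ 0.3825   0.8100   0.0900]
  [ 0.1900   0.0900   0.7475]
(I − A)⁻¹ = adj(I−A) / det(I−A) ≈
  [   1.3517     0.6403     0.3181]
  [   0.6403     1.3559     0.1507]
  [   0.3181     0.1507     1.2513]
Δx = (I − A)⁻¹ Δd with Δd having +150 in the Optics component and 0 elsewhere.
So Δx_1 = L_12 · (+150), where L_12 = adj(I−A)_12 / det(I−A) = 0.3825 / 0.597375.
Δx_1 = 0.3825 × (+150) / 0.597375 = 57.375 / 0.597375 ≈ 96.05.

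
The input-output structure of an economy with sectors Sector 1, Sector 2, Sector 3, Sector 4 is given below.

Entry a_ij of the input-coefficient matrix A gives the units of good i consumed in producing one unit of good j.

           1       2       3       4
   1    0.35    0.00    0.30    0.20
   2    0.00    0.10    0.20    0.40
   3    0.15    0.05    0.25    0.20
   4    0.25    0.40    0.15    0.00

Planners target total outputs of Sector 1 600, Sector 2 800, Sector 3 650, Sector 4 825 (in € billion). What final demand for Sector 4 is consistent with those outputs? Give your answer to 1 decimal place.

d_4 = 257.5

I − A =
  [   0.65     0.00    -0.30    -0.20]
  [   0.00     0.90    -0.20    -0.40]
  [  -0.15    -0.05     0.75    -0.20]
  [  -0.25    -0.40    -0.15     1.00]
d = (I − A) x:
  d_1 = (+0.65)·600 + (+0.00)·800 + (-0.30)·650 + (-0.20)·825 = 30.0
  d_2 = (+0.00)·600 + (+0.90)·800 + (-0.20)·650 + (-0.40)·825 = 260.0
  d_3 = (-0.15)·600 + (-0.05)·800 + (+0.75)·650 + (-0.20)·825 = 192.5
  d_4 = (-0.25)·600 + (-0.40)·800 + (-0.15)·650 + (+1.00)·825 = 257.5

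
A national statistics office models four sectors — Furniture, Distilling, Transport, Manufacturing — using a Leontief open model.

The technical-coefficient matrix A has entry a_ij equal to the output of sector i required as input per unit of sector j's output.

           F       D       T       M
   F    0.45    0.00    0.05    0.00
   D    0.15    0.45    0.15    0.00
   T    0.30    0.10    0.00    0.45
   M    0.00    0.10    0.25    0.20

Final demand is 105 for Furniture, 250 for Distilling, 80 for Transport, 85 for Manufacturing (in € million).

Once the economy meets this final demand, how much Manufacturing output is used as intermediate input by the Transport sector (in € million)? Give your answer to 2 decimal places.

z_MT = 84.09

I − A =
  [   0.55     0.00    -0.05     0.00]
  [  -0.15     0.55    -0.15     0.00]
  [  -0.30    -0.10     1.00    -0.45]
  [   0.00    -0.10    -0.25     0.80]
Compute the cofactors C_ij = (−1)^(i+j)·(3×3 minor ij) of I−A; the adjugate is their transpose:
adj(I−A) = Cᵀ =
  [ 0.359375   0.006250   0.022000   0.012375]
  [ 0.139125   0.366125   0.072000   0.040500]
  [ 0.150750   0.068750   0.242000   0.136125]
  [ 0.064500   0.067250   0.084625   0.285250]
det(I−A) = Σ_j (I−A)_1j·C_1j = (0.55)(0.359375) + (0.00)(0.139125) + (-0.05)(0.150750) + (0.00)(0.064500) = 0.19011875
(I − A)⁻¹ = adj(I−A) / det(I−A) ≈
  [   1.8903     0.0329     0.1157     0.0651]
  [   0.7318     1.9258     0.3787     0.2130]
  [   0.7929     0.3616     1.2729     0.7160]
  [   0.3393     0.3537     0.4451     1.5004]
First solve x = (I − A)⁻¹ d = adj(I−A)·d / det(I−A); in particular x_T = (0.150750·105 + 0.068750·250 + 0.242000·80 + 0.136125·85) / 0.19011875 = 63.946875 / 0.19011875 ≈ 336.3523.
Intermediate flow from M to T: z_MT = a_MT · x_T = 0.25 × 63.946875 / 0.19011875 = 15.98671875 / 0.19011875 ≈ 84.09.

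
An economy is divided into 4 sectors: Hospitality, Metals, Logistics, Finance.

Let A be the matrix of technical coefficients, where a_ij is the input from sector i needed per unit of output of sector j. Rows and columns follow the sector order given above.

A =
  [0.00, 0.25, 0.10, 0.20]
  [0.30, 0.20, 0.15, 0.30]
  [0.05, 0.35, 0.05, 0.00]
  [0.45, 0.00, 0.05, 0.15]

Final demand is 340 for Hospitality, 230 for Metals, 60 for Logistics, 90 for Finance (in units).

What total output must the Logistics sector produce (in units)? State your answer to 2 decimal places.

x_L = 392.38

I − A =
  [   1.00    -0.25    -0.10    -0.20]
  [  -0.30     0.80    -0.15    -0.30]
  [  -0.05    -0.35     0.95     0.00]
  [  -0.45     0.00    -0.05     0.85]
Compute the cofactors C_ij = (−1)^(i+j)·(3×3 minor ij) of I−A; the adjugate is their transpose:
adj(I−A) = Cᵀ =
  [ 0.596125   0.235125   0.111625   0.223250]
  [ 0.377625   0.717250   0.171000   0.342000]
  [ 0.170500   0.276625   0.510500   0.137750]
  [ 0.325625   0.140750   0.089125   0.619875]
det(I−A) = Σ_j (I−A)_1j·C_1j = (1.00)(0.596125) + (-0.25)(0.377625) + (-0.10)(0.170500) + (-0.20)(0.325625) = 0.41954375
(I − A)⁻¹ = adj(I−A) / det(I−A) ≈
  [   1.4209     0.5604     0.2661     0.5321]
  [   0.9001     1.7096     0.4076     0.8152]
  [   0.4064     0.6593     1.2168     0.3283]
  [   0.7761     0.3355     0.2124     1.4775]
x = (I − A)⁻¹ d = adj(I−A)·d / det(I−A), with det(I−A) = 0.41954375:
  x_H = (0.596125·340 + 0.235125·230 + 0.111625·60 + 0.223250·90) / 0.41954375 = 283.55125 / 0.41954375 ≈ 675.86
  x_M = (0.377625·340 + 0.717250·230 + 0.171000·60 + 0.342000·90) / 0.41954375 = 334.40 / 0.41954375 ≈ 797.06
  x_L = (0.170500·340 + 0.276625·230 + 0.510500·60 + 0.137750·90) / 0.41954375 = 164.62125 / 0.41954375 ≈ 392.38
  x_F = (0.325625·340 + 0.140750·230 + 0.089125·60 + 0.619875·90) / 0.41954375 = 204.22125 / 0.41954375 ≈ 486.77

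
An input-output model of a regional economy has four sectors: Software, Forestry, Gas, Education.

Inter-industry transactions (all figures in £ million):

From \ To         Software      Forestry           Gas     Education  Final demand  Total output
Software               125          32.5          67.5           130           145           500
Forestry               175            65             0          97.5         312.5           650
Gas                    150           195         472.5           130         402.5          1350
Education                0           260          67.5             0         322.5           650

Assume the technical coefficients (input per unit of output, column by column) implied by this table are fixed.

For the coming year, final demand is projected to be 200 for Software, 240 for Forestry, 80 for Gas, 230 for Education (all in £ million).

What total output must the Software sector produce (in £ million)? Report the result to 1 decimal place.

Technical coefficients a_ij = z_ij / X_j:
  a_11 = 125/500 = 0.25, a_21 = 175/500 = 0.35, a_31 = 150/500 = 0.30, a_41 = 0/500 = 0.00
  a_12 = 32.5/650 = 0.05, a_22 = 65/650 = 0.10, a_32 = 195/650 = 0.30, a_42 = 260/650 = 0.40
  a_13 = 67.5/1350 = 0.05, a_23 = 0/1350 = 0.00, a_33 = 472.5/1350 = 0.35, a_43 = 67.5/1350 = 0.05
  a_14 = 130/650 = 0.20, a_24 = 97.5/650 = 0.15, a_34 = 130/650 = 0.20, a_44 = 0/650 = 0.00
I − A =
  [   0.75    -0.05    -0.05    -0.20]
  [  -0.35     0.90     0.00    -0.15]
  [  -0.30    -0.30     0.65    -0.20]
  [   0.00    -0.40    -0.05     1.00]
Compute the cofactors C_ij = (−1)^(i+j)·(3×3 minor ij) of I−A; the adjugate is their transpose:
adj(I−A) = Cᵀ =
  [ 0.534750   0.106000   0.051375   0.133125]
  [ 0.226250   0.462000   0.026625   0.119875]
  [ 0.385000   0.324000   0.584500   0.242500]
  [ 0.109750   0.201000   0.039875   0.408625]
det(I−A) = Σ_j (I−A)_1j·C_1j = (0.75)(0.534750) + (-0.05)(0.226250) + (-0.05)(0.385000) + (-0.20)(0.109750) = 0.34855
(I − A)⁻¹ = adj(I−A) / det(I−A) ≈
  [   1.5342     0.3041     0.1474     0.3819]
  [   0.6491     1.3255     0.0764     0.3439]
  [   1.1046     0.9296     1.6769     0.6957]
  [   0.3149     0.5767     0.1144     1.1724]
x = (I − A)⁻¹ d = adj(I−A)·d / det(I−A), with det(I−A) = 0.34855:
  x_1 = (0.534750·200 + 0.106000·240 + 0.051375·80 + 0.133125·230) / 0.34855 = 167.11875 / 0.34855 ≈ 479.5
  x_2 = (0.226250·200 + 0.462000·240 + 0.026625·80 + 0.119875·230) / 0.34855 = 185.83125 / 0.34855 ≈ 533.2
  x_3 = (0.385000·200 + 0.324000·240 + 0.584500·80 + 0.242500·230) / 0.34855 = 257.295 / 0.34855 ≈ 738.2
  x_4 = (0.109750·200 + 0.201000·240 + 0.039875·80 + 0.408625·230) / 0.34855 = 167.36375 / 0.34855 ≈ 480.2

x_1 = 479.5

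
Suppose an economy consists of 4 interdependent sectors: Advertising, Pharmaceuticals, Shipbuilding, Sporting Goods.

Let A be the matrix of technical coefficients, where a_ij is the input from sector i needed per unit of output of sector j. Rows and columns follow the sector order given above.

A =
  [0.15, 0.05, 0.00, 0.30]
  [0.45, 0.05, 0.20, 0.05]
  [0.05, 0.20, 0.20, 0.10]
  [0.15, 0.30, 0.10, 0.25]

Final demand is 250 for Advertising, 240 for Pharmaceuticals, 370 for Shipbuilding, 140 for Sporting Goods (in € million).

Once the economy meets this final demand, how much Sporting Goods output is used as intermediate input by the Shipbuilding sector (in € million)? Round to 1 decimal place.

z_43 = 76.8

I − A =
  [   0.85    -0.05     0.00    -0.30]
  [  -0.45     0.95    -0.20    -0.05]
  [  -0.05    -0.20     0.80    -0.10]
  [  -0.15    -0.30    -0.10     0.75]
Compute the cofactors C_ij = (−1)^(i+j)·(3×3 minor ij) of I−A; the adjugate is their transpose:
adj(I−A) = Cᵀ =
  [ 0.511500   0.107500   0.054250   0.219000]
  [ 0.282250   0.464000   0.136250   0.162000]
  [ 0.131625   0.151125   0.492375   0.128375]
  [ 0.232750   0.227250   0.131000   0.593500]
det(I−A) = Σ_j (I−A)_1j·C_1j = (0.85)(0.511500) + (-0.05)(0.282250) + (0.00)(0.131625) + (-0.30)(0.232750) = 0.3508375
(I − A)⁻¹ = adj(I−A) / det(I−A) ≈
  [   1.4579     0.3064     0.1546     0.6242]
  [   0.8045     1.3225     0.3884     0.4618]
  [   0.3752     0.4308     1.4034     0.3659]
  [   0.6634     0.6477     0.3734     1.6917]
First solve x = (I − A)⁻¹ d = adj(I−A)·d / det(I−A); in particular x_3 = (0.131625·250 + 0.151125·240 + 0.492375·370 + 0.128375·140) / 0.3508375 = 269.3275 / 0.3508375 ≈ 767.670.
Intermediate flow from 4 to 3: z_43 = a_43 · x_3 = 0.10 × 269.3275 / 0.3508375 = 26.93275 / 0.3508375 ≈ 76.8.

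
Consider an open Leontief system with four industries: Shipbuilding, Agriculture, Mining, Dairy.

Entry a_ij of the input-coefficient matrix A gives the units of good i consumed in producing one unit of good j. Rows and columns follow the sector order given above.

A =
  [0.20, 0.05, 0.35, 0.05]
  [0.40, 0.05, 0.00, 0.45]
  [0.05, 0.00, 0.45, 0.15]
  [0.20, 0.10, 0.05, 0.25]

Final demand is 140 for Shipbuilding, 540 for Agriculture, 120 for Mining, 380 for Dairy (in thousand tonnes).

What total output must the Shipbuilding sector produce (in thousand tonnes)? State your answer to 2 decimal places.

x_1 = 516.62

I − A =
  [   0.80    -0.05    -0.35    -0.05]
  [  -0.40     0.95     0.00    -0.45]
  [  -0.05     0.00     0.55    -0.15]
  [  -0.20    -0.10    -0.05     0.75]
Compute the cofactors C_ij = (−1)^(i+j)·(3×3 minor ij) of I−A; the adjugate is their transpose:
adj(I−A) = Cᵀ =
  [ 0.360000   0.028250   0.237125   0.088375]
  [ 0.212625   0.294750   0.155500   0.222125]
  [ 0.067875   0.015625   0.503000   0.114500]
  [ 0.128875   0.047875   0.117500   0.390375]
det(I−A) = Σ_j (I−A)_1j·C_1j = (0.80)(0.360000) + (-0.05)(0.212625) + (-0.35)(0.067875) + (-0.05)(0.128875) = 0.24716875
(I − A)⁻¹ = adj(I−A) / det(I−A) ≈
  [   1.4565     0.1143     0.9594     0.3575]
  [   0.8602     1.1925     0.6291     0.8987]
  [   0.2746     0.0632     2.0350     0.4632]
  [   0.5214     0.1937     0.4754     1.5794]
x = (I − A)⁻¹ d = adj(I−A)·d / det(I−A), with det(I−A) = 0.24716875:
  x_1 = (0.360000·140 + 0.028250·540 + 0.237125·120 + 0.088375·380) / 0.24716875 = 127.6925 / 0.24716875 ≈ 516.62
  x_2 = (0.212625·140 + 0.294750·540 + 0.155500·120 + 0.222125·380) / 0.24716875 = 292.00 / 0.24716875 ≈ 1181.38
  x_3 = (0.067875·140 + 0.015625·540 + 0.503000·120 + 0.114500·380) / 0.24716875 = 121.81 / 0.24716875 ≈ 492.82
  x_4 = (0.128875·140 + 0.047875·540 + 0.117500·120 + 0.390375·380) / 0.24716875 = 206.3375 / 0.24716875 ≈ 834.80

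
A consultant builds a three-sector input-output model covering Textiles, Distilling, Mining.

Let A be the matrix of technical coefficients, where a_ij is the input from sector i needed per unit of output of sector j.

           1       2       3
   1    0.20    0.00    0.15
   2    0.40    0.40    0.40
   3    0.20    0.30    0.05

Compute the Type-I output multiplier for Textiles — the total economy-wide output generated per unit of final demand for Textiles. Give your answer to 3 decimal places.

I − A =
  [   0.80     0.00    -0.15]
  [  -0.40     0.60    -0.40]
  [  -0.20    -0.30     0.95]
Cofactors of I−A, C_ij = (−1)^(i+j)·(minor ij) (rows/columns in the sector order above):
  C_11 = (0.60)(0.95) − (-0.40)(-0.30) = 0.4500
  C_12 = −[(-0.40)(0.95) − (-0.40)(-0.20)] = 0.4600
  C_13 = (-0.40)(-0.30) − (0.60)(-0.20) = 0.2400
  C_21 = −[(0.00)(0.95) − (-0.15)(-0.30)] = 0.0450
  C_22 = (0.80)(0.95) − (-0.15)(-0.20) = 0.7300
  C_23 = −[(0.80)(-0.30) − (0.00)(-0.20)] = 0.2400
  C_31 = (0.00)(-0.40) − (-0.15)(0.60) = 0.0900
  C_32 = −[(0.80)(-0.40) − (-0.15)(-0.40)] = 0.3800
  C_33 = (0.80)(0.60) − (0.00)(-0.40) = 0.4800
det(I−A) = Σ_j (I−A)_1j·C_1j = (0.80)(0.4500) + (0.00)(0.4600) + (-0.15)(0.2400) = 0.3240
adj(I−A) = Cᵀ =
  [ 0.4500   0.0450   0.0900]
  [ 0.4600   0.7300   0.3800]
  [ 0.2400   0.2400   0.4800]
(I − A)⁻¹ = adj(I−A) / det(I−A) ≈
  [   1.3889     0.1389     0.2778]
  [   1.4198     2.2531     1.1728]
  [   0.7407     0.7407     1.4815]
The output multiplier for sector j is the column-j sum of the Leontief inverse (I − A)⁻¹ = adj(I−A) / det(I−A).
Column 1 of adj(I−A): (0.4500, 0.4600, 0.2400); det(I−A) = 0.3240.
m_1 = (0.4500 + 0.4600 + 0.2400) / 0.3240 = 1.15 / 0.3240 ≈ 3.549.

m_1 = 3.549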